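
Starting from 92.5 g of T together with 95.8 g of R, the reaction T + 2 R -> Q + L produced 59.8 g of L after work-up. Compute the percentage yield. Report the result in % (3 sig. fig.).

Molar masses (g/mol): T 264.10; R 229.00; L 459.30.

n(T) = 92.50 / 264.10 = 0.3502 mol
n(R) = 95.80 / 229.00 = 0.4183 mol
n/ν for T = 0.3502/1 = 0.3502
n/ν for R = 0.4183/2 = 0.2092
Smallest n/ν is R → limiting reagent.
theoretical n(L) = (1/2) × 0.4183 = 0.2092 mol → 96.09 g
% yield = 59.8 / 96.09 × 100 = 62.23 %

62.2 %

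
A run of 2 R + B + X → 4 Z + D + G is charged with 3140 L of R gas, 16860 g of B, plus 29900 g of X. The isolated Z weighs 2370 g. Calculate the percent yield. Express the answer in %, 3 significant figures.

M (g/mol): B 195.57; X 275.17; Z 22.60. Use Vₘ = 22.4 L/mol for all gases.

n(R) = 3140 / 22.4 = 140.2 mol
n(B) = 16860 / 195.57 = 86.21 mol
n(X) = 29900 / 275.17 = 108.7 mol
n/ν for R = 140.2/2 = 70.10
n/ν for B = 86.21/1 = 86.21
n/ν for X = 108.7/1 = 108.7
Smallest n/ν is R → limiting reagent.
theoretical n(Z) = (4/2) × 140.2 = 280.4 mol → 6337 g
% yield = 2370 / 6337 × 100 = 37.40 %

37.4 %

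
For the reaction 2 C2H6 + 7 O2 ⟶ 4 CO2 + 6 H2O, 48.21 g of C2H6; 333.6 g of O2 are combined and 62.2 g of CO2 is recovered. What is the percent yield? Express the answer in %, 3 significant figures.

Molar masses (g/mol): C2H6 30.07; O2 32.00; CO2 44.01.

n(C2H6) = 48.21 / 30.07 = 1.603 mol
n(O2) = 333.6 / 32.00 = 10.43 mol
n/ν for C2H6 = 1.603/2 = 0.8015
n/ν for O2 = 10.43/7 = 1.490
Smallest n/ν is C2H6 → limiting reagent.
theoretical n(CO2) = (4/2) × 1.603 = 3.206 mol → 141.1 g
% yield = 62.2 / 141.1 × 100 = 44.08 %

44.1 %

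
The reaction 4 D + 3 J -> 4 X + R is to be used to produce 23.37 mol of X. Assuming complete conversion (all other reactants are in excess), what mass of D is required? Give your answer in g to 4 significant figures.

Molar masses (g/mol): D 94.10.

2199 g

n(X) = 23.37 mol
n(D) = (4/4) × 23.37 = 23.37 mol
mass = 23.37 × 94.10 = 2199 g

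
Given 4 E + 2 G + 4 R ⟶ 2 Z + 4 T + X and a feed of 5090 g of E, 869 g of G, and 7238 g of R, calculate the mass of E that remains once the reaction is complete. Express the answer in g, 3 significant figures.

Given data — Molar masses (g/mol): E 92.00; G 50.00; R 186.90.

n(E) = 5090 / 92.00 = 55.33 mol
n(G) = 869.0 / 50.00 = 17.38 mol
n(R) = 7238 / 186.90 = 38.73 mol
n/ν for E = 55.33/4 = 13.83
n/ν for G = 17.38/2 = 8.690
n/ν for R = 38.73/4 = 9.683
Smallest n/ν is G → limiting reagent.
E consumed = (4/2) × 17.38 = 34.76 mol
E remaining = 55.33 − 34.76 = 20.57 mol
mass = 20.57 × 92.00 = 1892 g

1890 g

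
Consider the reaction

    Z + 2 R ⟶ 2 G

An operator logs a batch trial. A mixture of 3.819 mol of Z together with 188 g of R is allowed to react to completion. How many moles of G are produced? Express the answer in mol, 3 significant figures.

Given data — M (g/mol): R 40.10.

4.69 mol

n(Z) = 3.819 mol
n(R) = 188.0 / 40.10 = 4.688 mol
n/ν for Z = 3.819/1 = 3.819
n/ν for R = 4.688/2 = 2.344
Smallest n/ν is R → limiting reagent.
n(G) = (2/2) × 4.688 = 4.688 mol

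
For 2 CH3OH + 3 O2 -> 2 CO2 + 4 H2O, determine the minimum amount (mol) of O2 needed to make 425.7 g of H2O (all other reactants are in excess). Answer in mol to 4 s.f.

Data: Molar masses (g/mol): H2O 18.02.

n(H2O) = 425.7 / 18.02 = 23.62 mol
n(O2) = (3/4) × 23.62 = 17.72 mol

17.72 mol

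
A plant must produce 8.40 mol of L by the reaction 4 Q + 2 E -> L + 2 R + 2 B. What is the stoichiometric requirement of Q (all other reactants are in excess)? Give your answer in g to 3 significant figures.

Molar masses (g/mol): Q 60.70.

n(L) = 8.400 mol
n(Q) = (4/1) × 8.400 = 33.60 mol
mass = 33.60 × 60.70 = 2040 g

2040 g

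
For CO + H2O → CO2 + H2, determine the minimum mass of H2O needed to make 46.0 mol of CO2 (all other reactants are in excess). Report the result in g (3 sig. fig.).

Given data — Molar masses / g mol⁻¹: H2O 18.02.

n(CO2) = 46.00 mol
n(H2O) = (1/1) × 46.00 = 46.00 mol
mass = 46.00 × 18.02 = 828.9 g

829 g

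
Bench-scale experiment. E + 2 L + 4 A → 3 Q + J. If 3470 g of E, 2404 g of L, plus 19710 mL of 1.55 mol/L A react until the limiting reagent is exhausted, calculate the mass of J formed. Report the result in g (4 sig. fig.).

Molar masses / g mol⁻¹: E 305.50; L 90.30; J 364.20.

n(E) = 3470 / 305.50 = 11.36 mol
n(L) = 2404 / 90.30 = 26.62 mol
n(A) = 1.55 × 19710/1000 = 30.55 mol
n/ν → E: 11.36, L: 13.31, A: 7.638; A is limiting.
n(J) = (1/4) × 30.55 = 7.638 mol
mass = 7.638 × 364.20 = 2782 g

2782 g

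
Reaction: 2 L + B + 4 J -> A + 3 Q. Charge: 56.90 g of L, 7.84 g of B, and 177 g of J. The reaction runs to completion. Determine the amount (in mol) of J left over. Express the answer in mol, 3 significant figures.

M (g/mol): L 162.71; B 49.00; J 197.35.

0.257 mol

n(L) = 56.90 / 162.71 = 0.3497 mol
n(B) = 7.840 / 49.00 = 0.1600 mol
n(J) = 177.0 / 197.35 = 0.8969 mol
n/ν → L: 0.1749, B: 0.1600, J: 0.2242; B is limiting.
J consumed = (4/1) × 0.1600 = 0.6400 mol
J remaining = 0.8969 − 0.6400 = 0.2569 mol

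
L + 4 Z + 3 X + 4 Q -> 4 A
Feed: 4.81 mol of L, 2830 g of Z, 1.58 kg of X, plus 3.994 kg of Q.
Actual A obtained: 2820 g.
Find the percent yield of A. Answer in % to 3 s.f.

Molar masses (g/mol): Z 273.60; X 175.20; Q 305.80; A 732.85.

n(L) = 4.810 mol
n(Z) = 2830 / 273.60 = 10.34 mol
n(X) = 1.580×1000 / 175.20 = 9.018 mol
n(Q) = 3.994×1000 / 305.80 = 13.06 mol
n/ν for L = 4.810/1 = 4.810
n/ν for Z = 10.34/4 = 2.585
n/ν for X = 9.018/3 = 3.006
n/ν for Q = 13.06/4 = 3.265
Smallest n/ν is Z → limiting reagent.
theoretical n(A) = (4/4) × 10.34 = 10.34 mol → 7578 g
% yield = 2820 / 7578 × 100 = 37.21 %

37.2 %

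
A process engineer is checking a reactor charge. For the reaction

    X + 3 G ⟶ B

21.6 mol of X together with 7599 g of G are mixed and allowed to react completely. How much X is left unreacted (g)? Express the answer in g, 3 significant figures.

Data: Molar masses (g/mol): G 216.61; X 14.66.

n(X) = 21.60 mol
n(G) = 7599 / 216.61 = 35.08 mol
n/ν for X = 21.60/1 = 21.60
n/ν for G = 35.08/3 = 11.69
Smallest n/ν is G → limiting reagent.
X consumed = (1/3) × 35.08 = 11.69 mol
X remaining = 21.60 − 11.69 = 9.910 mol
mass = 9.910 × 14.66 = 145.3 g

145 g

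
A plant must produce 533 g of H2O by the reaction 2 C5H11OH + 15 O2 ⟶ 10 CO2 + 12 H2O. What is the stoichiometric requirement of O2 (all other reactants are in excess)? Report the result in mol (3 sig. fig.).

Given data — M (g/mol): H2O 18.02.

37.0 mol

n(H2O) = 533 / 18.02 = 29.58 mol
n(O2) = (15/12) × 29.58 = 36.98 mol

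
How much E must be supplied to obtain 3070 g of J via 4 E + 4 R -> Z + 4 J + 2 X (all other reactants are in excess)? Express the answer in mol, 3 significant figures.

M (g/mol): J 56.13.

n(J) = 3070 / 56.13 = 54.69 mol
n(E) = (4/4) × 54.69 = 54.69 mol

54.7 mol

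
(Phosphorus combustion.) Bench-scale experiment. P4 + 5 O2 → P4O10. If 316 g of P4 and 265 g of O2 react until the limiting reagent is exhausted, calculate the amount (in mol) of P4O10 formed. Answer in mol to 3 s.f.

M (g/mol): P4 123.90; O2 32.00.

n(P4) = 316.0 / 123.90 = 2.550 mol
n(O2) = 265.0 / 32.00 = 8.281 mol
n/ν for P4 = 2.550/1 = 2.550
n/ν for O2 = 8.281/5 = 1.656
Smallest n/ν is O2 → limiting reagent.
n(P4O10) = (1/5) × 8.281 = 1.656 mol

1.66 mol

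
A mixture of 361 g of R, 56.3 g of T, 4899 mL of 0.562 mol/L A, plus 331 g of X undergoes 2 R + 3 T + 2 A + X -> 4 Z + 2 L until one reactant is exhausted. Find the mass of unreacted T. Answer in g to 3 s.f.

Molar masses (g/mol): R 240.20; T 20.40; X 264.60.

n(R) = 361.0 / 240.20 = 1.503 mol
n(T) = 56.30 / 20.40 = 2.760 mol
n(A) = 0.562 × 4899/1000 = 2.753 mol
n(X) = 331.0 / 264.60 = 1.251 mol
n/ν for R = 1.503/2 = 0.7515
n/ν for T = 2.760/3 = 0.9200
n/ν for A = 2.753/2 = 1.377
n/ν for X = 1.251/1 = 1.251
Smallest n/ν is R → limiting reagent.
T consumed = (3/2) × 1.503 = 2.255 mol
T remaining = 2.760 − 2.255 = 0.5050 mol
mass = 0.5050 × 20.40 = 10.30 g

10.3 g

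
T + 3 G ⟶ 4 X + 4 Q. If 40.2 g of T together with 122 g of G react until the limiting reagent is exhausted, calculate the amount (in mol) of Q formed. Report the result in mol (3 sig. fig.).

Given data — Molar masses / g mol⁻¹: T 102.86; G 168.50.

0.965 mol

n(T) = 40.20 / 102.86 = 0.3908 mol
n(G) = 122.0 / 168.50 = 0.7240 mol
n/ν for T = 0.3908/1 = 0.3908
n/ν for G = 0.7240/3 = 0.2413
Smallest n/ν is G → limiting reagent.
n(Q) = (4/3) × 0.7240 = 0.9653 mol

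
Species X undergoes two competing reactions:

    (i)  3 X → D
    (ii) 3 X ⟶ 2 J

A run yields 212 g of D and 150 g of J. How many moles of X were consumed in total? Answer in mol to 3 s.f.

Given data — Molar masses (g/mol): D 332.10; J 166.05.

n(D) = 212 / 332.10 = 0.6384 mol
n(J) = 150 / 166.05 = 0.9033 mol
n(X) via (i) = (3/1)×0.6384 = 1.915 mol
n(X) via (ii) = (3/2)×0.9033 = 1.355 mol
total n(X) = 1.915 + 1.355 = 3.270 mol

3.27 mol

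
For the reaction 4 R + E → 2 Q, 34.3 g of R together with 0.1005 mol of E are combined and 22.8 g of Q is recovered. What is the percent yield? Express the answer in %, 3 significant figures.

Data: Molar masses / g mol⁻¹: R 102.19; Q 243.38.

n(R) = 34.30 / 102.19 = 0.3356 mol
n(E) = 0.1005 mol
n/ν → R: 0.08390, E: 0.1005; R is limiting.
theoretical n(Q) = (2/4) × 0.3356 = 0.1678 mol → 40.84 g
% yield = 22.8 / 40.84 × 100 = 55.83 %

55.8 %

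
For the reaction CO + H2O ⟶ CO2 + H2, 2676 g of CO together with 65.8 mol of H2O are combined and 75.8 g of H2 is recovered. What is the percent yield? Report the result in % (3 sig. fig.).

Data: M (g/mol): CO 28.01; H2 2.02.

n(CO) = 2676 / 28.01 = 95.54 mol
n(H2O) = 65.80 mol
n/ν for CO = 95.54/1 = 95.54
n/ν for H2O = 65.80/1 = 65.80
Smallest n/ν is H2O → limiting reagent.
theoretical n(H2) = (1/1) × 65.80 = 65.80 mol → 132.9 g
% yield = 75.8 / 132.9 × 100 = 57.04 %

57.0 %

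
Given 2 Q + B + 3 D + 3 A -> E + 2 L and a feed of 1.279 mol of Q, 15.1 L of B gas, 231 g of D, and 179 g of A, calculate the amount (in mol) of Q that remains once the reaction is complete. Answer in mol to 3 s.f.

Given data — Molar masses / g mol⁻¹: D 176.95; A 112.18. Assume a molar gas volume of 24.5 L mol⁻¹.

n(Q) = 1.279 mol
n(B) = 15.10 / 24.5 = 0.6163 mol
n(D) = 231.0 / 176.95 = 1.305 mol
n(A) = 179.0 / 112.18 = 1.596 mol
n/ν → Q: 0.6395, B: 0.6163, D: 0.4350, A: 0.5320; D is limiting.
Q consumed = (2/3) × 1.305 = 0.8700 mol
Q remaining = 1.279 − 0.8700 = 0.4090 mol

0.409 mol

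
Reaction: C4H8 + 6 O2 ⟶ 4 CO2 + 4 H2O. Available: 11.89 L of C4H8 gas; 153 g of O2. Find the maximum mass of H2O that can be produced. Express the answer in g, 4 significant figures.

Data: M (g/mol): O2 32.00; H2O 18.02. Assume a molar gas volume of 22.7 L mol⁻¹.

37.75 g

n(C4H8) = 11.89 / 22.7 = 0.5238 mol
n(O2) = 153.0 / 32.00 = 4.781 mol
n/ν for C4H8 = 0.5238/1 = 0.5238
n/ν for O2 = 4.781/6 = 0.7968
Smallest n/ν is C4H8 → limiting reagent.
n(H2O) = (4/1) × 0.5238 = 2.095 mol
mass = 2.095 × 18.02 = 37.75 g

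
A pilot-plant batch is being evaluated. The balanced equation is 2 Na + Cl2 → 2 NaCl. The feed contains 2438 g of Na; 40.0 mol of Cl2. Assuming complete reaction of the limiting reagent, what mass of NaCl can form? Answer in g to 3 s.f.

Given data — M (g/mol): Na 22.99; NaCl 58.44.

4680 g

n(Na) = 2438 / 22.99 = 106.0 mol
n(Cl2) = 40.00 mol
n/ν → Na: 53.00, Cl2: 40.00; Cl2 is limiting.
n(NaCl) = (2/1) × 40.00 = 80.00 mol
mass = 80.00 × 58.44 = 4675 g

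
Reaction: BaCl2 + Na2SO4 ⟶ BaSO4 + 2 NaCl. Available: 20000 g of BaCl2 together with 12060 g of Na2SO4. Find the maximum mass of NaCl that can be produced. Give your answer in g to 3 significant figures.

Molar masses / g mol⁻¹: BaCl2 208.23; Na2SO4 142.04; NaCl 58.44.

n(BaCl2) = 20000 / 208.23 = 96.05 mol
n(Na2SO4) = 12060 / 142.04 = 84.91 mol
n/ν for BaCl2 = 96.05/1 = 96.05
n/ν for Na2SO4 = 84.91/1 = 84.91
Smallest n/ν is Na2SO4 → limiting reagent.
n(NaCl) = (2/1) × 84.91 = 169.8 mol
mass = 169.8 × 58.44 = 9923 g

9920 g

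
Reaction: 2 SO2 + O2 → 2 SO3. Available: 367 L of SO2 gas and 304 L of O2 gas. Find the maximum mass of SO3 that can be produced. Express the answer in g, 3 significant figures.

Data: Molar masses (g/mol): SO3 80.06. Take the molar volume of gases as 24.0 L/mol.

n(SO2) = 367.0 / 24.0 = 15.29 mol
n(O2) = 304.0 / 24.0 = 12.67 mol
n/ν for SO2 = 15.29/2 = 7.645
n/ν for O2 = 12.67/1 = 12.67
Smallest n/ν is SO2 → limiting reagent.
n(SO3) = (2/2) × 15.29 = 15.29 mol
mass = 15.29 × 80.06 = 1224 g

1220 g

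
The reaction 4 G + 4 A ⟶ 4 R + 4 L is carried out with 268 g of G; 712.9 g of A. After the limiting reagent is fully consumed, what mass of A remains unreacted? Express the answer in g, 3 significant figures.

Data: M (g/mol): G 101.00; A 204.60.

170 g

n(G) = 268.0 / 101.00 = 2.653 mol
n(A) = 712.9 / 204.60 = 3.484 mol
n/ν for G = 2.653/4 = 0.6633
n/ν for A = 3.484/4 = 0.8710
Smallest n/ν is G → limiting reagent.
A consumed = (4/4) × 2.653 = 2.653 mol
A remaining = 3.484 − 2.653 = 0.8310 mol
mass = 0.8310 × 204.60 = 170.0 g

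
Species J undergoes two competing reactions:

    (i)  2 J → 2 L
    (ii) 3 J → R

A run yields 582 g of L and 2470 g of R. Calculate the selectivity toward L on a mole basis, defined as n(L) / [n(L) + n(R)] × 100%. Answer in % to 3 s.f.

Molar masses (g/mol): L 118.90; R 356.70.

n(L) = 582 / 118.90 = 4.895 mol
n(R) = 2470 / 356.70 = 6.925 mol
selectivity = 4.895/(4.895+6.925) × 100 = 41.41 %

41.4 %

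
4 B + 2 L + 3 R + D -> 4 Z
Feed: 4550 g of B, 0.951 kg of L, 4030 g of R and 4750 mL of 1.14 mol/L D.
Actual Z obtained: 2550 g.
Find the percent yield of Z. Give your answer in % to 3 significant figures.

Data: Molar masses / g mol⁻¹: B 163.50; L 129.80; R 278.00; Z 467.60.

37.2 %

n(B) = 4550 / 163.50 = 27.83 mol
n(L) = 0.9510×1000 / 129.80 = 7.327 mol
n(R) = 4030 / 278.00 = 14.50 mol
n(D) = 1.14 × 4750/1000 = 5.415 mol
n/ν → B: 6.958, L: 3.664, R: 4.833, D: 5.415; L is limiting.
theoretical n(Z) = (4/2) × 7.327 = 14.65 mol → 6850 g
% yield = 2550 / 6850 × 100 = 37.23 %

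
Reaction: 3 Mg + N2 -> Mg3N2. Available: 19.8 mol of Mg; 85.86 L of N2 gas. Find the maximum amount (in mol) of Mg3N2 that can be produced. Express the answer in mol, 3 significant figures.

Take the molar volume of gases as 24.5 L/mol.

n(Mg) = 19.80 mol
n(N2) = 85.86 / 24.5 = 3.504 mol
n/ν for Mg = 19.80/3 = 6.600
n/ν for N2 = 3.504/1 = 3.504
Smallest n/ν is N2 → limiting reagent.
n(Mg3N2) = (1/1) × 3.504 = 3.504 mol

3.50 mol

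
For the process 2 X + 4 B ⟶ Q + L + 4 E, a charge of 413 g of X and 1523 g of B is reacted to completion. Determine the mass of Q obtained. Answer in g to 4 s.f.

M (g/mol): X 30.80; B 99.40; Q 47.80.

183.1 g

n(X) = 413.0 / 30.80 = 13.41 mol
n(B) = 1523 / 99.40 = 15.32 mol
n/ν for X = 13.41/2 = 6.705
n/ν for B = 15.32/4 = 3.830
Smallest n/ν is B → limiting reagent.
n(Q) = (1/4) × 15.32 = 3.830 mol
mass = 3.830 × 47.80 = 183.1 g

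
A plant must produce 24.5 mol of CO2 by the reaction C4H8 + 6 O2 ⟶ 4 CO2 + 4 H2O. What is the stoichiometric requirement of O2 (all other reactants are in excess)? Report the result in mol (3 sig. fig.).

36.8 mol

n(CO2) = 24.50 mol
n(O2) = (6/4) × 24.50 = 36.75 mol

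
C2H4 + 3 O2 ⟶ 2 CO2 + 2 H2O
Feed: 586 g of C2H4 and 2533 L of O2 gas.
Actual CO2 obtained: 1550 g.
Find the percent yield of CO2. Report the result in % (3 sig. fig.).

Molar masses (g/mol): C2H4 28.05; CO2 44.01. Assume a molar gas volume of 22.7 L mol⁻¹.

n(C2H4) = 586.0 / 28.05 = 20.89 mol
n(O2) = 2533 / 22.7 = 111.6 mol
n/ν for C2H4 = 20.89/1 = 20.89
n/ν for O2 = 111.6/3 = 37.20
Smallest n/ν is C2H4 → limiting reagent.
theoretical n(CO2) = (2/1) × 20.89 = 41.78 mol → 1839 g
% yield = 1550 / 1839 × 100 = 84.28 %

84.3 %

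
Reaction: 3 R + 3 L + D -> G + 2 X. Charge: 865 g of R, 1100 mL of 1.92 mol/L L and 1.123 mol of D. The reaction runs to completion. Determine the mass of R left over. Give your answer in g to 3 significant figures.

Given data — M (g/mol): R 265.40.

n(R) = 865.0 / 265.40 = 3.259 mol
n(L) = 1.92 × 1100/1000 = 2.112 mol
n(D) = 1.123 mol
n/ν for R = 3.259/3 = 1.086
n/ν for L = 2.112/3 = 0.7040
n/ν for D = 1.123/1 = 1.123
Smallest n/ν is L → limiting reagent.
R consumed = (3/3) × 2.112 = 2.112 mol
R remaining = 3.259 − 2.112 = 1.147 mol
mass = 1.147 × 265.40 = 304.4 g

304 g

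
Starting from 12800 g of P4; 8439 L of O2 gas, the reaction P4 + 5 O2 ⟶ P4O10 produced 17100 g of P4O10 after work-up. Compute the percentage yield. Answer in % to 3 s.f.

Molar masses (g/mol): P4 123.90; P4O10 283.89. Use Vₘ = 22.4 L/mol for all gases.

79.9 %

n(P4) = 12800 / 123.90 = 103.3 mol
n(O2) = 8439 / 22.4 = 376.7 mol
n/ν for P4 = 103.3/1 = 103.3
n/ν for O2 = 376.7/5 = 75.34
Smallest n/ν is O2 → limiting reagent.
theoretical n(P4O10) = (1/5) × 376.7 = 75.34 mol → 21390 g
% yield = 17100 / 21390 × 100 = 79.94 %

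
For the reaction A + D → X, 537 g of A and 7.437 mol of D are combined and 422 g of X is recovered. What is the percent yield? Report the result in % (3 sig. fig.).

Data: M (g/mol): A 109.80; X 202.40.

n(A) = 537.0 / 109.80 = 4.891 mol
n(D) = 7.437 mol
n/ν for A = 4.891/1 = 4.891
n/ν for D = 7.437/1 = 7.437
Smallest n/ν is A → limiting reagent.
theoretical n(X) = (1/1) × 4.891 = 4.891 mol → 989.9 g
% yield = 422 / 989.9 × 100 = 42.63 %

42.6 %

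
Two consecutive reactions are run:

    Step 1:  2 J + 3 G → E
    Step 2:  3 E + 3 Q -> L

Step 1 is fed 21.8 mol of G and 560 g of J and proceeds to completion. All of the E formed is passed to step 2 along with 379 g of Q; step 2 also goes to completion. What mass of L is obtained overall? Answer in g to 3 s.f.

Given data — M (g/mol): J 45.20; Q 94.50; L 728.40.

Step 1:
n(G) = 21.80 mol
n(J) = 560.0 / 45.20 = 12.39 mol
n/ν → G: 7.267, J: 6.195; J is limiting.
n(E) produced = (1/2) × 12.39 = 6.195 mol
Step 2:
n(E) available = 6.195 mol
n(Q) = 379.0 / 94.50 = 4.011 mol
n/ν → E: 2.065, Q: 1.337; Q is limiting.
n(L) = (1/3) × 4.011 = 1.337 mol
mass = 1.337 × 728.40 = 973.9 g

974 g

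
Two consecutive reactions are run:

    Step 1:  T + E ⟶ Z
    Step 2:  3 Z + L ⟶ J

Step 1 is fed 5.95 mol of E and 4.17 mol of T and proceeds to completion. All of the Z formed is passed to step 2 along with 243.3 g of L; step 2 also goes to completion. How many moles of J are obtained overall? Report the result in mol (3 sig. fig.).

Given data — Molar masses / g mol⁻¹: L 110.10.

1.39 mol

Step 1:
n(E) = 5.950 mol
n(T) = 4.170 mol
n/ν for E = 5.950/1 = 5.950
n/ν for T = 4.170/1 = 4.170
Smallest n/ν is T → limiting reagent.
n(Z) produced = (1/1) × 4.170 = 4.170 mol
Step 2:
n(Z) available = 4.170 mol
n(L) = 243.3 / 110.10 = 2.210 mol
n/ν for Z = 4.170/3 = 1.390
n/ν for L = 2.210/1 = 2.210
Smallest n/ν is Z → limiting reagent.
n(J) = (1/3) × 4.170 = 1.390 mol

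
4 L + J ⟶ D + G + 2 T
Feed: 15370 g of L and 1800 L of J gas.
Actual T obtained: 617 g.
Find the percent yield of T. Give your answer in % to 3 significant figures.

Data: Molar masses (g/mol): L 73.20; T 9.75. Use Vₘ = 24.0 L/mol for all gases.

60.3 %

n(L) = 15370 / 73.20 = 210.0 mol
n(J) = 1800 / 24.0 = 75.00 mol
n/ν for L = 210.0/4 = 52.50
n/ν for J = 75.00/1 = 75.00
Smallest n/ν is L → limiting reagent.
theoretical n(T) = (2/4) × 210.0 = 105.0 mol → 1024 g
% yield = 617 / 1024 × 100 = 60.25 %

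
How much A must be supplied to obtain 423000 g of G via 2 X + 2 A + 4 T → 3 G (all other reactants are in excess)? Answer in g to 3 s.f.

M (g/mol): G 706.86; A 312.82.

125000 g

n(G) = 423000 / 706.86 = 598.4 mol
n(A) = (2/3) × 598.4 = 398.9 mol
mass = 398.9 × 312.82 = 124800 g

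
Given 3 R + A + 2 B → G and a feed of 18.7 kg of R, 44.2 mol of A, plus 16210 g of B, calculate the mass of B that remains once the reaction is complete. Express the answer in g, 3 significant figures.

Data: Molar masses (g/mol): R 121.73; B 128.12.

4880 g

n(R) = 18.70×1000 / 121.73 = 153.6 mol
n(A) = 44.20 mol
n(B) = 16210 / 128.12 = 126.5 mol
n/ν for R = 153.6/3 = 51.20
n/ν for A = 44.20/1 = 44.20
n/ν for B = 126.5/2 = 63.25
Smallest n/ν is A → limiting reagent.
B consumed = (2/1) × 44.20 = 88.40 mol
B remaining = 126.5 − 88.40 = 38.10 mol
mass = 38.10 × 128.12 = 4881 g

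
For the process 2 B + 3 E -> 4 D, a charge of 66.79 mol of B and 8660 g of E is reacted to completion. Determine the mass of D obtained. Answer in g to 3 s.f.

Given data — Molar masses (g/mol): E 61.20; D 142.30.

n(B) = 66.79 mol
n(E) = 8660 / 61.20 = 141.5 mol
n/ν for B = 66.79/2 = 33.40
n/ν for E = 141.5/3 = 47.17
Smallest n/ν is B → limiting reagent.
n(D) = (4/2) × 66.79 = 133.6 mol
mass = 133.6 × 142.30 = 19010 g

19000 g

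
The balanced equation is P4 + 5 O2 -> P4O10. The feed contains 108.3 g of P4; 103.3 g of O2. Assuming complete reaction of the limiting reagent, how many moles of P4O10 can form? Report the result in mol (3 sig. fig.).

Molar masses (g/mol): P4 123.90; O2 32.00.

0.646 mol

n(P4) = 108.3 / 123.90 = 0.8741 mol
n(O2) = 103.3 / 32.00 = 3.228 mol
n/ν → P4: 0.8741, O2: 0.6456; O2 is limiting.
n(P4O10) = (1/5) × 3.228 = 0.6456 mol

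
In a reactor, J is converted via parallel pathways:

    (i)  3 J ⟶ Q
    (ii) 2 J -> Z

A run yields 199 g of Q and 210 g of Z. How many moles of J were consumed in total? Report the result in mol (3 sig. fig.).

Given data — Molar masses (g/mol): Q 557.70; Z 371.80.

2.20 mol

n(Q) = 199 / 557.70 = 0.3568 mol
n(Z) = 210 / 371.80 = 0.5648 mol
n(J) via (i) = (3/1)×0.3568 = 1.070 mol
n(J) via (ii) = (2/1)×0.5648 = 1.130 mol
total n(J) = 1.070 + 1.130 = 2.200 mol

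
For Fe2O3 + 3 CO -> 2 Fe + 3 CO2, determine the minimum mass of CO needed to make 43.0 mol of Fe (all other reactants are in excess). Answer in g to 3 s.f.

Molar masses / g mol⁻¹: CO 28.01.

n(Fe) = 43.00 mol
n(CO) = (3/2) × 43.00 = 64.50 mol
mass = 64.50 × 28.01 = 1807 g

1810 g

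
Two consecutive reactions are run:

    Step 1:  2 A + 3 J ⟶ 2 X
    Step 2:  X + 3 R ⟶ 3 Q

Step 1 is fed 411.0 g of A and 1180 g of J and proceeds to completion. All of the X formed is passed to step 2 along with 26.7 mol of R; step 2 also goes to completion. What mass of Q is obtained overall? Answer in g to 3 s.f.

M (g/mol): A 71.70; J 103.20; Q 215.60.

Step 1:
n(A) = 411.0 / 71.70 = 5.732 mol
n(J) = 1180 / 103.20 = 11.43 mol
n/ν for A = 5.732/2 = 2.866
n/ν for J = 11.43/3 = 3.810
Smallest n/ν is A → limiting reagent.
n(X) produced = (2/2) × 5.732 = 5.732 mol
Step 2:
n(X) available = 5.732 mol
n(R) = 26.70 mol
n/ν for X = 5.732/1 = 5.732
n/ν for R = 26.70/3 = 8.900
Smallest n/ν is X → limiting reagent.
n(Q) = (3/1) × 5.732 = 17.20 mol
mass = 17.20 × 215.60 = 3708 g

3710 g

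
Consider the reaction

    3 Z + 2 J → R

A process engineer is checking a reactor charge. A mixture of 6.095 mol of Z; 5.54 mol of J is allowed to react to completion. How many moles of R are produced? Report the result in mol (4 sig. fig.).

n(Z) = 6.095 mol
n(J) = 5.540 mol
n/ν → Z: 2.032, J: 2.770; Z is limiting.
n(R) = (1/3) × 6.095 = 2.032 mol

2.032 mol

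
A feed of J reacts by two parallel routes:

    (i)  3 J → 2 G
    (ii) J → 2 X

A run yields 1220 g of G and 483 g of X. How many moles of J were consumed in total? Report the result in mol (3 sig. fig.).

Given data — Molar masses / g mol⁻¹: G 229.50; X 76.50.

11.1 mol

n(G) = 1220 / 229.50 = 5.316 mol
n(X) = 483 / 76.50 = 6.314 mol
n(J) via (i) = (3/2)×5.316 = 7.974 mol
n(J) via (ii) = (1/2)×6.314 = 3.157 mol
total n(J) = 7.974 + 3.157 = 11.13 mol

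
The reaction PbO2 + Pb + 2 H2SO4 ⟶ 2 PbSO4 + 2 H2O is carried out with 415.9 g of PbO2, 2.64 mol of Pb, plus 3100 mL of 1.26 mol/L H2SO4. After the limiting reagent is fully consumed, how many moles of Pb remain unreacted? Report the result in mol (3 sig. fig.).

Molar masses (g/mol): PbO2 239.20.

n(PbO2) = 415.9 / 239.20 = 1.739 mol
n(Pb) = 2.640 mol
n(H2SO4) = 1.26 × 3100/1000 = 3.906 mol
n/ν for PbO2 = 1.739/1 = 1.739
n/ν for Pb = 2.640/1 = 2.640
n/ν for H2SO4 = 3.906/2 = 1.953
Smallest n/ν is PbO2 → limiting reagent.
Pb consumed = (1/1) × 1.739 = 1.739 mol
Pb remaining = 2.640 − 1.739 = 0.9010 mol

0.901 mol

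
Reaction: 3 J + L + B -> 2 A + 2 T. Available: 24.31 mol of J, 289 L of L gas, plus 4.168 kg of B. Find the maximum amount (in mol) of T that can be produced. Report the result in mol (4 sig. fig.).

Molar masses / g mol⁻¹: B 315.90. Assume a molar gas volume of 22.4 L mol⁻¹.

n(J) = 24.31 mol
n(L) = 289.0 / 22.4 = 12.90 mol
n(B) = 4.168×1000 / 315.90 = 13.19 mol
n/ν for J = 24.31/3 = 8.103
n/ν for L = 12.90/1 = 12.90
n/ν for B = 13.19/1 = 13.19
Smallest n/ν is J → limiting reagent.
n(T) = (2/3) × 24.31 = 16.21 mol

16.21 mol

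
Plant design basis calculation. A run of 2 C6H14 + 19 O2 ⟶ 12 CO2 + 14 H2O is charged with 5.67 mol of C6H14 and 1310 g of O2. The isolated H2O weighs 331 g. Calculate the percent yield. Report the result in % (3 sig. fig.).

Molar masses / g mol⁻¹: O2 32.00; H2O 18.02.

n(C6H14) = 5.670 mol
n(O2) = 1310 / 32.00 = 40.94 mol
n/ν → C6H14: 2.835, O2: 2.155; O2 is limiting.
theoretical n(H2O) = (14/19) × 40.94 = 30.17 mol → 543.7 g
% yield = 331 / 543.7 × 100 = 60.88 %

60.9 %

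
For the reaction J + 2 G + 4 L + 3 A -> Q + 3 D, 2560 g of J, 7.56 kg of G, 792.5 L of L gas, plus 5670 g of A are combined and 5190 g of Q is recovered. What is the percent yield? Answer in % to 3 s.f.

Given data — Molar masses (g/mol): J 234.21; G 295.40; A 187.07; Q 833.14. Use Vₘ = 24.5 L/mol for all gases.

77.0 %

n(J) = 2560 / 234.21 = 10.93 mol
n(G) = 7.560×1000 / 295.40 = 25.59 mol
n(L) = 792.5 / 24.5 = 32.35 mol
n(A) = 5670 / 187.07 = 30.31 mol
n/ν → J: 10.93, G: 12.80, L: 8.088, A: 10.10; L is limiting.
theoretical n(Q) = (1/4) × 32.35 = 8.088 mol → 6738 g
% yield = 5190 / 6738 × 100 = 77.03 %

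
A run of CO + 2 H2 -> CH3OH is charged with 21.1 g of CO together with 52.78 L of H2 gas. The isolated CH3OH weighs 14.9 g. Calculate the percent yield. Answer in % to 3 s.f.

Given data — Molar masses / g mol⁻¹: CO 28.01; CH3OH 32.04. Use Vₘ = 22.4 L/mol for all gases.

61.7 %

n(CO) = 21.10 / 28.01 = 0.7533 mol
n(H2) = 52.78 / 22.4 = 2.356 mol
n/ν → CO: 0.7533, H2: 1.178; CO is limiting.
theoretical n(CH3OH) = (1/1) × 0.7533 = 0.7533 mol → 24.14 g
% yield = 14.9 / 24.14 × 100 = 61.72 %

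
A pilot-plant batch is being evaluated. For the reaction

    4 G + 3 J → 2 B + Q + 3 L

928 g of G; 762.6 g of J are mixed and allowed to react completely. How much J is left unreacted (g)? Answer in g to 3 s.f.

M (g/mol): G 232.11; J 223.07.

n(G) = 928.0 / 232.11 = 3.998 mol
n(J) = 762.6 / 223.07 = 3.419 mol
n/ν → G: 0.9995, J: 1.140; G is limiting.
J consumed = (3/4) × 3.998 = 2.999 mol
J remaining = 3.419 − 2.999 = 0.4200 mol
mass = 0.4200 × 223.07 = 93.69 g

93.7 g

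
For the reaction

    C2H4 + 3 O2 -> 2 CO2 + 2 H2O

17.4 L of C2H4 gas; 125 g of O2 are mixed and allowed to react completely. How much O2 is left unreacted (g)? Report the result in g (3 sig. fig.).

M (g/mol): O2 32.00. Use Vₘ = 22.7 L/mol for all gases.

51.4 g

n(C2H4) = 17.40 / 22.7 = 0.7665 mol
n(O2) = 125.0 / 32.00 = 3.906 mol
n/ν → C2H4: 0.7665, O2: 1.302; C2H4 is limiting.
O2 consumed = (3/1) × 0.7665 = 2.300 mol
O2 remaining = 3.906 − 2.300 = 1.606 mol
mass = 1.606 × 32.00 = 51.39 g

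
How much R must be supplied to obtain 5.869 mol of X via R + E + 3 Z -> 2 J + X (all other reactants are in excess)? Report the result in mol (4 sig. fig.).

5.869 mol

n(X) = 5.869 mol
n(R) = (1/1) × 5.869 = 5.869 mol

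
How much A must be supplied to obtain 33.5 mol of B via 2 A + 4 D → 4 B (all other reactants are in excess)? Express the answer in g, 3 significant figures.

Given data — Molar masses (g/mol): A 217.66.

3650 g

n(B) = 33.50 mol
n(A) = (2/4) × 33.50 = 16.75 mol
mass = 16.75 × 217.66 = 3646 g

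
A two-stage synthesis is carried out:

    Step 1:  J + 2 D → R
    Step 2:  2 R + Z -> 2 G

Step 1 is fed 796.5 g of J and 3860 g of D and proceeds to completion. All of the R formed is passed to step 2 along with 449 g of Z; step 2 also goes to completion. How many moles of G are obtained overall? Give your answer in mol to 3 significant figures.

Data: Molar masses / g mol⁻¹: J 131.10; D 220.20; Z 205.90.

4.36 mol

Step 1:
n(J) = 796.5 / 131.10 = 6.076 mol
n(D) = 3860 / 220.20 = 17.53 mol
n/ν for J = 6.076/1 = 6.076
n/ν for D = 17.53/2 = 8.765
Smallest n/ν is J → limiting reagent.
n(R) produced = (1/1) × 6.076 = 6.076 mol
Step 2:
n(R) available = 6.076 mol
n(Z) = 449.0 / 205.90 = 2.181 mol
n/ν for R = 6.076/2 = 3.038
n/ν for Z = 2.181/1 = 2.181
Smallest n/ν is Z → limiting reagent.
n(G) = (2/1) × 2.181 = 4.362 mol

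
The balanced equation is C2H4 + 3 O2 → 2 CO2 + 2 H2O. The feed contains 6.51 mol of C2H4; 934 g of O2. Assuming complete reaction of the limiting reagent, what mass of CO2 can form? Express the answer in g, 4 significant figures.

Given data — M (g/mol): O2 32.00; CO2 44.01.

n(C2H4) = 6.510 mol
n(O2) = 934.0 / 32.00 = 29.19 mol
n/ν for C2H4 = 6.510/1 = 6.510
n/ν for O2 = 29.19/3 = 9.730
Smallest n/ν is C2H4 → limiting reagent.
n(CO2) = (2/1) × 6.510 = 13.02 mol
mass = 13.02 × 44.01 = 573.0 g

573.0 g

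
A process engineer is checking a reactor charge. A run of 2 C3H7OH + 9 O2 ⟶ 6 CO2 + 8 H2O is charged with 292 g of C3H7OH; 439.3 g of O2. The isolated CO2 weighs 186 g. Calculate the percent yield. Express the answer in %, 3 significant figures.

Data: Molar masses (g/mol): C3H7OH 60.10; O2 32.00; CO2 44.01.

46.2 %

n(C3H7OH) = 292.0 / 60.10 = 4.859 mol
n(O2) = 439.3 / 32.00 = 13.73 mol
n/ν for C3H7OH = 4.859/2 = 2.430
n/ν for O2 = 13.73/9 = 1.526
Smallest n/ν is O2 → limiting reagent.
theoretical n(CO2) = (6/9) × 13.73 = 9.153 mol → 402.8 g
% yield = 186 / 402.8 × 100 = 46.18 %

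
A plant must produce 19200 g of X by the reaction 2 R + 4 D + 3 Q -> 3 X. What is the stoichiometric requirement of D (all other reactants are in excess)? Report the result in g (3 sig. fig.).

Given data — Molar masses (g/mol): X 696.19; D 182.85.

n(X) = 19200 / 696.19 = 27.58 mol
n(D) = (4/3) × 27.58 = 36.77 mol
mass = 36.77 × 182.85 = 6723 g

6720 g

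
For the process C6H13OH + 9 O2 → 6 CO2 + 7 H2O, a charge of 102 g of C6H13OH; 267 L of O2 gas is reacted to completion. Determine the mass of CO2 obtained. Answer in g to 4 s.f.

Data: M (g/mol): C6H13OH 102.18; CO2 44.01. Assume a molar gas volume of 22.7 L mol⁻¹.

263.6 g

n(C6H13OH) = 102.0 / 102.18 = 0.9982 mol
n(O2) = 267.0 / 22.7 = 11.76 mol
n/ν for C6H13OH = 0.9982/1 = 0.9982
n/ν for O2 = 11.76/9 = 1.307
Smallest n/ν is C6H13OH → limiting reagent.
n(CO2) = (6/1) × 0.9982 = 5.989 mol
mass = 5.989 × 44.01 = 263.6 g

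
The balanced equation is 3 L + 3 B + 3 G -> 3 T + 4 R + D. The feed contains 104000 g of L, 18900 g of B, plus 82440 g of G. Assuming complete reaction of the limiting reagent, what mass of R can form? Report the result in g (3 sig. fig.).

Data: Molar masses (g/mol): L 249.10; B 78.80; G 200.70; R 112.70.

36000 g

n(L) = 104000 / 249.10 = 417.5 mol
n(B) = 18900 / 78.80 = 239.8 mol
n(G) = 82440 / 200.70 = 410.8 mol
n/ν → L: 139.2, B: 79.93, G: 136.9; B is limiting.
n(R) = (4/3) × 239.8 = 319.7 mol
mass = 319.7 × 112.70 = 36030 g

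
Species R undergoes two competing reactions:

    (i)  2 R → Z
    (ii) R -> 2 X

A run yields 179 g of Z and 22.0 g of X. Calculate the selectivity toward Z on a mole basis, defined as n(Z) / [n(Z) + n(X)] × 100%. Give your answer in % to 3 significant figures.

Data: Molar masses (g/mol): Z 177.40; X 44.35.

67.0 %

n(Z) = 179 / 177.40 = 1.009 mol
n(X) = 22.0 / 44.35 = 0.4961 mol
selectivity = 1.009/(1.009+0.4961) × 100 = 67.04 %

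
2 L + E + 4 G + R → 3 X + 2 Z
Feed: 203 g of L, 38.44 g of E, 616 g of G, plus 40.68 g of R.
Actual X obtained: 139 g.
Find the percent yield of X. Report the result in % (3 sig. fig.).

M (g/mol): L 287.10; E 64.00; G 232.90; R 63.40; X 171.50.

n(L) = 203.0 / 287.10 = 0.7071 mol
n(E) = 38.44 / 64.00 = 0.6006 mol
n(G) = 616.0 / 232.90 = 2.645 mol
n(R) = 40.68 / 63.40 = 0.6416 mol
n/ν for L = 0.7071/2 = 0.3536
n/ν for E = 0.6006/1 = 0.6006
n/ν for G = 2.645/4 = 0.6613
n/ν for R = 0.6416/1 = 0.6416
Smallest n/ν is L → limiting reagent.
theoretical n(X) = (3/2) × 0.7071 = 1.061 mol → 182.0 g
% yield = 139 / 182.0 × 100 = 76.37 %

76.4 %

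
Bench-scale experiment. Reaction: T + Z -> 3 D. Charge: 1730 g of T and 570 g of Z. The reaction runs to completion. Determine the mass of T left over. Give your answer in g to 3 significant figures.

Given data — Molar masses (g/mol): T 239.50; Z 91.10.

231 g

n(T) = 1730 / 239.50 = 7.223 mol
n(Z) = 570.0 / 91.10 = 6.257 mol
n/ν for T = 7.223/1 = 7.223
n/ν for Z = 6.257/1 = 6.257
Smallest n/ν is Z → limiting reagent.
T consumed = (1/1) × 6.257 = 6.257 mol
T remaining = 7.223 − 6.257 = 0.9660 mol
mass = 0.9660 × 239.50 = 231.4 g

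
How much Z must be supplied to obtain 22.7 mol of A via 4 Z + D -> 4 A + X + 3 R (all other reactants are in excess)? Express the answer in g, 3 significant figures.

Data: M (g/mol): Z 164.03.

3720 g

n(A) = 22.70 mol
n(Z) = (4/4) × 22.70 = 22.70 mol
mass = 22.70 × 164.03 = 3723 g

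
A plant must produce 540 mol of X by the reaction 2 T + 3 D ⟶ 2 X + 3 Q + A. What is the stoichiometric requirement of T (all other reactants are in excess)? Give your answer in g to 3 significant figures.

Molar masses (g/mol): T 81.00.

n(X) = 540.0 mol
n(T) = (2/2) × 540.0 = 540.0 mol
mass = 540.0 × 81.00 = 43740 g

43700 g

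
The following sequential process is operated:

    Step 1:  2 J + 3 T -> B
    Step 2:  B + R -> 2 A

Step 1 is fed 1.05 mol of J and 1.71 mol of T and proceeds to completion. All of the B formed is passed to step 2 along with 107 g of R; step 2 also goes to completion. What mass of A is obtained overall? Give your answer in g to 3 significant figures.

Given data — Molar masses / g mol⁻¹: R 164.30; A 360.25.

378 g

Step 1:
n(J) = 1.050 mol
n(T) = 1.710 mol
n/ν → J: 0.5250, T: 0.5700; J is limiting.
n(B) produced = (1/2) × 1.050 = 0.5250 mol
Step 2:
n(B) available = 0.5250 mol
n(R) = 107.0 / 164.30 = 0.6512 mol
n/ν → B: 0.5250, R: 0.6512; B is limiting.
n(A) = (2/1) × 0.5250 = 1.050 mol
mass = 1.050 × 360.25 = 378.3 g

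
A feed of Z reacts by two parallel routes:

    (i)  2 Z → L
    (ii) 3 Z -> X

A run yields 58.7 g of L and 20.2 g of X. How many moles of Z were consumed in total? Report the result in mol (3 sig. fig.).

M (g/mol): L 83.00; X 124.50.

n(L) = 58.7 / 83.00 = 0.7072 mol
n(X) = 20.2 / 124.50 = 0.1622 mol
n(Z) via (i) = (2/1)×0.7072 = 1.414 mol
n(Z) via (ii) = (3/1)×0.1622 = 0.4866 mol
total n(Z) = 1.414 + 0.4866 = 1.901 mol

1.90 mol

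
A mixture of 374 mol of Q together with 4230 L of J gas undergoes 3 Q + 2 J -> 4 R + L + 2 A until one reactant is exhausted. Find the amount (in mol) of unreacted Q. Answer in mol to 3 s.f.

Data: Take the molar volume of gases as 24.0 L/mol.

110 mol

n(Q) = 374.0 mol
n(J) = 4230 / 24.0 = 176.3 mol
n/ν for Q = 374.0/3 = 124.7
n/ν for J = 176.3/2 = 88.15
Smallest n/ν is J → limiting reagent.
Q consumed = (3/2) × 176.3 = 264.5 mol
Q remaining = 374.0 − 264.5 = 109.5 mol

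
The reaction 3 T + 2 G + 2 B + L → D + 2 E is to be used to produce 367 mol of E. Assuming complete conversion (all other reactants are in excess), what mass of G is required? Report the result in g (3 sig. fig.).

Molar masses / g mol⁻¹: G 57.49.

n(E) = 367.0 mol
n(G) = (2/2) × 367.0 = 367.0 mol
mass = 367.0 × 57.49 = 21100 g

21100 g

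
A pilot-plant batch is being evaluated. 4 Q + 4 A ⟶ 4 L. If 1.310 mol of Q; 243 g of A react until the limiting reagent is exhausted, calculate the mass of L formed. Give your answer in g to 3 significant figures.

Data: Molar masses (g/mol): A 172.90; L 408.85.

536 g

n(Q) = 1.310 mol
n(A) = 243.0 / 172.90 = 1.405 mol
n/ν for Q = 1.310/4 = 0.3275
n/ν for A = 1.405/4 = 0.3513
Smallest n/ν is Q → limiting reagent.
n(L) = (4/4) × 1.310 = 1.310 mol
mass = 1.310 × 408.85 = 535.6 g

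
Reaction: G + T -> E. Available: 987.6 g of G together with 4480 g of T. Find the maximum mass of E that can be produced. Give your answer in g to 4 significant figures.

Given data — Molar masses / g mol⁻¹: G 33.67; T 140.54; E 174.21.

5110 g

n(G) = 987.6 / 33.67 = 29.33 mol
n(T) = 4480 / 140.54 = 31.88 mol
n/ν for G = 29.33/1 = 29.33
n/ν for T = 31.88/1 = 31.88
Smallest n/ν is G → limiting reagent.
n(E) = (1/1) × 29.33 = 29.33 mol
mass = 29.33 × 174.21 = 5110 g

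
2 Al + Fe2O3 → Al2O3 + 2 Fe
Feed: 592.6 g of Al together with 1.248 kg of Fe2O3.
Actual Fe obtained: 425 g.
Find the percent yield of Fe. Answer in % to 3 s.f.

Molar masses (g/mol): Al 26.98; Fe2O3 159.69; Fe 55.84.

48.7 %

n(Al) = 592.6 / 26.98 = 21.96 mol
n(Fe2O3) = 1.248×1000 / 159.69 = 7.815 mol
n/ν → Al: 10.98, Fe2O3: 7.815; Fe2O3 is limiting.
theoretical n(Fe) = (2/1) × 7.815 = 15.63 mol → 872.8 g
% yield = 425 / 872.8 × 100 = 48.69 %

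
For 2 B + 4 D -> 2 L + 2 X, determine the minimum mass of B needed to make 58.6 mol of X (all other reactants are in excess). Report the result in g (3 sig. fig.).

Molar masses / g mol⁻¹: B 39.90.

2340 g

n(X) = 58.60 mol
n(B) = (2/2) × 58.60 = 58.60 mol
mass = 58.60 × 39.90 = 2338 g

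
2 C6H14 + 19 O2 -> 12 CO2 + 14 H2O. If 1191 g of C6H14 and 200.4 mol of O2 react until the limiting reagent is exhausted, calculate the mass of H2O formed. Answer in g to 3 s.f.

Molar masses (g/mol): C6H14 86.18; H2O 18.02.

1740 g

n(C6H14) = 1191 / 86.18 = 13.82 mol
n(O2) = 200.4 mol
n/ν for C6H14 = 13.82/2 = 6.910
n/ν for O2 = 200.4/19 = 10.55
Smallest n/ν is C6H14 → limiting reagent.
n(H2O) = (14/2) × 13.82 = 96.74 mol
mass = 96.74 × 18.02 = 1743 g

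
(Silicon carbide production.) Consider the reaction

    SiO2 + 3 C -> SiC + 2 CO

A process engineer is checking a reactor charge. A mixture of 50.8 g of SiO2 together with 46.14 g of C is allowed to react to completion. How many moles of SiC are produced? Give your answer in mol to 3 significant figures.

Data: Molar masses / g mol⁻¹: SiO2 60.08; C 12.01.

0.846 mol

n(SiO2) = 50.80 / 60.08 = 0.8455 mol
n(C) = 46.14 / 12.01 = 3.842 mol
n/ν → SiO2: 0.8455, C: 1.281; SiO2 is limiting.
n(SiC) = (1/1) × 0.8455 = 0.8455 mol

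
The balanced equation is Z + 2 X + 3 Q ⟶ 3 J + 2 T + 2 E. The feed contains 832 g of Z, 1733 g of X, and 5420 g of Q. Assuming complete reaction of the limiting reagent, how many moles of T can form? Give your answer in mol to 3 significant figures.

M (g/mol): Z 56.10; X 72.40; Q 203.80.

n(Z) = 832.0 / 56.10 = 14.83 mol
n(X) = 1733 / 72.40 = 23.94 mol
n(Q) = 5420 / 203.80 = 26.59 mol
n/ν → Z: 14.83, X: 11.97, Q: 8.863; Q is limiting.
n(T) = (2/3) × 26.59 = 17.73 mol

17.7 mol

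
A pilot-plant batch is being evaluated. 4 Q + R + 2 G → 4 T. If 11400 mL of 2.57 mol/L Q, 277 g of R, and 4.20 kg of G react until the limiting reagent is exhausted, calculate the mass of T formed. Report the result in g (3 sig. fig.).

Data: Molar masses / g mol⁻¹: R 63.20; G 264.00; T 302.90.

n(Q) = 2.57 × 11400/1000 = 29.30 mol
n(R) = 277.0 / 63.20 = 4.383 mol
n(G) = 4.200×1000 / 264.00 = 15.91 mol
n/ν for Q = 29.30/4 = 7.325
n/ν for R = 4.383/1 = 4.383
n/ν for G = 15.91/2 = 7.955
Smallest n/ν is R → limiting reagent.
n(T) = (4/1) × 4.383 = 17.53 mol
mass = 17.53 × 302.90 = 5310 g

5310 g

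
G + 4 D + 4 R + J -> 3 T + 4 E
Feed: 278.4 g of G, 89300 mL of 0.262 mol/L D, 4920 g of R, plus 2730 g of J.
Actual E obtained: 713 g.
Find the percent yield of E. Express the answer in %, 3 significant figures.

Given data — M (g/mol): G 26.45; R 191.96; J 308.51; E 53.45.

57.0 %

n(G) = 278.4 / 26.45 = 10.53 mol
n(D) = 0.262 × 89300/1000 = 23.40 mol
n(R) = 4920 / 191.96 = 25.63 mol
n(J) = 2730 / 308.51 = 8.849 mol
n/ν for G = 10.53/1 = 10.53
n/ν for D = 23.40/4 = 5.850
n/ν for R = 25.63/4 = 6.408
n/ν for J = 8.849/1 = 8.849
Smallest n/ν is D → limiting reagent.
theoretical n(E) = (4/4) × 23.40 = 23.40 mol → 1251 g
% yield = 713 / 1251 × 100 = 56.99 %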